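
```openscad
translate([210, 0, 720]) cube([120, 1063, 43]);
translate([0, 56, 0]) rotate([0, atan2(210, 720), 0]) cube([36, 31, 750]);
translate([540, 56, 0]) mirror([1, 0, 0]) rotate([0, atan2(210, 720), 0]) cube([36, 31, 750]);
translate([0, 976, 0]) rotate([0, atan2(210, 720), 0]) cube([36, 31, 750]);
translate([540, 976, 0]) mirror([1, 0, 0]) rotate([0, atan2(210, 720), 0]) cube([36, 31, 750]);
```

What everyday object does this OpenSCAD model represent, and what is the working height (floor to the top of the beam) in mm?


A sawhorse. The overall height is 763 mm.

A beam across two mirrored pairs of raked legs — a sawhorse. The beam's underside is at z = 720 (matching the legs' vertical rise in atan2(210, 720)) and the beam is 43 mm tall, so its top is at 720 + 43 = 763 mm. The raked legs top out at the beam's underside, so that is the highest point.


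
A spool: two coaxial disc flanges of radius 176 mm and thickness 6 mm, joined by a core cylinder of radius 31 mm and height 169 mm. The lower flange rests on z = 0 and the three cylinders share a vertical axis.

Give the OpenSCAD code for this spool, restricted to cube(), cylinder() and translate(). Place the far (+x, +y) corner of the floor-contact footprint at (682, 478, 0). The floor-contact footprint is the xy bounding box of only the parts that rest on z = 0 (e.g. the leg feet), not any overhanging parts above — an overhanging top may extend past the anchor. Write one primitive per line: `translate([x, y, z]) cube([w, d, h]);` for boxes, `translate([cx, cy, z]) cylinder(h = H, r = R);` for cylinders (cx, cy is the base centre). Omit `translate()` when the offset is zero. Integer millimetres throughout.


translate([506, 302, 0]) cylinder(h = 6, r = 176);
translate([506, 302, 6]) cylinder(h = 169, r = 31);
translate([506, 302, 175]) cylinder(h = 6, r = 176);


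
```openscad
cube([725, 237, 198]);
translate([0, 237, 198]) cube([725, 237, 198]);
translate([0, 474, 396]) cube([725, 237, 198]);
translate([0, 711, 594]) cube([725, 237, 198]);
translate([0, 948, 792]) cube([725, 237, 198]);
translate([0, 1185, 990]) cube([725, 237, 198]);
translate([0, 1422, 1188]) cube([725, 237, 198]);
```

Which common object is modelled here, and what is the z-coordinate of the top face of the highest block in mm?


A staircase. The total rise is 1386 mm.

7 identical blocks, each offset up and back from the previous — a staircase. Each step is 198 mm tall and there are 7 of them, so the total rise is 7 × 198 = 1386 mm.


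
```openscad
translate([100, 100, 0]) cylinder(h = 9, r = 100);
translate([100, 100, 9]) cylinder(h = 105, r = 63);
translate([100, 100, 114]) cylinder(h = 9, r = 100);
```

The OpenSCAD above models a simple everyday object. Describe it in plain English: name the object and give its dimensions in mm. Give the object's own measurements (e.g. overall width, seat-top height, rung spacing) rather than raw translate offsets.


A spool: two coaxial disc flanges of radius 100 mm and thickness 9 mm, joined by a core cylinder of radius 63 mm and height 105 mm. The lower flange rests on z = 0 and the three cylinders share a vertical axis.


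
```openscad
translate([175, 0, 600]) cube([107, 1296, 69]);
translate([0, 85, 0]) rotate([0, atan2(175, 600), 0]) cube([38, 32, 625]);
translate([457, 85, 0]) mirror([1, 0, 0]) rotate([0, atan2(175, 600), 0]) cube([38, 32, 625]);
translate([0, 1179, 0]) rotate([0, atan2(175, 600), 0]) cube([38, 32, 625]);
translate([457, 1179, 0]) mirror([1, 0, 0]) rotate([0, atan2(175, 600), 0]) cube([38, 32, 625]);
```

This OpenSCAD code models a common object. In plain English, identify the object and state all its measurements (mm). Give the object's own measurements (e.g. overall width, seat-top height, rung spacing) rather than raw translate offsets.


A sawhorse. A 107×1296×69 mm beam (x, y, z) sits on two A-frame leg pairs. Each pair is two raked legs of 38×32 mm section (32 mm along y) splaying symmetrically in x. Each leg rises 600 mm vertically over 175 mm of horizontal reach and is 625 mm long along its own axis. Every leg's outer bottom edge rests on the floor and its outer top edge meets a bottom edge of the beam — the left legs (tilting toward +x) meet the beam's −x bottom edge, the right legs (their mirror images, tilting toward −x) meet its +x bottom edge — so the leg tops tuck under the beam, the beam's underside is 600 mm above the floor, and the feet are 457 mm apart outside-to-outside with the beam centred between them. The two leg pairs are set in 85 mm from either end of the beam.


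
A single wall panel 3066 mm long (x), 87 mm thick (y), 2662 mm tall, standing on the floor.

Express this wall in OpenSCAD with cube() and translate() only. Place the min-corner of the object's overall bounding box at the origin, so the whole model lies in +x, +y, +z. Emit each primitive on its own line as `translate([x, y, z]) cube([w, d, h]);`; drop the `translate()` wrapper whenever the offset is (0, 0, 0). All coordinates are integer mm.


cube([3066, 87, 2662]);


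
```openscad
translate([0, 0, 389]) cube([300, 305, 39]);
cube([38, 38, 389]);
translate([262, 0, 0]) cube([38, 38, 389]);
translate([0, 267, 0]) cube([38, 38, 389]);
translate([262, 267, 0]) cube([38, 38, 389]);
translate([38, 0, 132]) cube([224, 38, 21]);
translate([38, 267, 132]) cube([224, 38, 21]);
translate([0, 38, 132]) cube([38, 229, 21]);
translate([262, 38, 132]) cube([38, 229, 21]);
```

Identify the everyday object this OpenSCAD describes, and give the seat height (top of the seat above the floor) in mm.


A stool. The seat height is 428 mm.

A 300×305×39 slab at z = 389 on four corner posts — a stool. The seat top is 389 + 39 = 428 mm.


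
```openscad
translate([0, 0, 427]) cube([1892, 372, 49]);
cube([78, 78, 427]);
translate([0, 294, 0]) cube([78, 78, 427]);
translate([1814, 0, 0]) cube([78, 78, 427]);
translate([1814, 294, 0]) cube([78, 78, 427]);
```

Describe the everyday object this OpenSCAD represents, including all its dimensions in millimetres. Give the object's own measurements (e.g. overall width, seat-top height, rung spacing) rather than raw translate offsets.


A long wooden bench with a 1892 mm (x) × 372 mm (y) seat, 49 mm thick, its top surface 476 mm above the floor. Four 78 mm square legs at the seat corners, flush with the edges, run from z = 0 to the seat underside.


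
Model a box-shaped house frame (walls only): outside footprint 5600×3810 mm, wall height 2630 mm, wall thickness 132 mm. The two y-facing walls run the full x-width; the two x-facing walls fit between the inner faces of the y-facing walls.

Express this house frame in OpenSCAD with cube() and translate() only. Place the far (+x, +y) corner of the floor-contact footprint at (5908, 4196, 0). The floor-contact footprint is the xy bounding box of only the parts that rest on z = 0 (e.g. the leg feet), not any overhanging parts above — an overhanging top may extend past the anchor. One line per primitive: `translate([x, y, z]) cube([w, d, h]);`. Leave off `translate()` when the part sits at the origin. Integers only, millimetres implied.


translate([308, 386, 0]) cube([5600, 132, 2630]);
translate([308, 4064, 0]) cube([5600, 132, 2630]);
translate([308, 518, 0]) cube([132, 3546, 2630]);
translate([5776, 518, 0]) cube([132, 3546, 2630]);


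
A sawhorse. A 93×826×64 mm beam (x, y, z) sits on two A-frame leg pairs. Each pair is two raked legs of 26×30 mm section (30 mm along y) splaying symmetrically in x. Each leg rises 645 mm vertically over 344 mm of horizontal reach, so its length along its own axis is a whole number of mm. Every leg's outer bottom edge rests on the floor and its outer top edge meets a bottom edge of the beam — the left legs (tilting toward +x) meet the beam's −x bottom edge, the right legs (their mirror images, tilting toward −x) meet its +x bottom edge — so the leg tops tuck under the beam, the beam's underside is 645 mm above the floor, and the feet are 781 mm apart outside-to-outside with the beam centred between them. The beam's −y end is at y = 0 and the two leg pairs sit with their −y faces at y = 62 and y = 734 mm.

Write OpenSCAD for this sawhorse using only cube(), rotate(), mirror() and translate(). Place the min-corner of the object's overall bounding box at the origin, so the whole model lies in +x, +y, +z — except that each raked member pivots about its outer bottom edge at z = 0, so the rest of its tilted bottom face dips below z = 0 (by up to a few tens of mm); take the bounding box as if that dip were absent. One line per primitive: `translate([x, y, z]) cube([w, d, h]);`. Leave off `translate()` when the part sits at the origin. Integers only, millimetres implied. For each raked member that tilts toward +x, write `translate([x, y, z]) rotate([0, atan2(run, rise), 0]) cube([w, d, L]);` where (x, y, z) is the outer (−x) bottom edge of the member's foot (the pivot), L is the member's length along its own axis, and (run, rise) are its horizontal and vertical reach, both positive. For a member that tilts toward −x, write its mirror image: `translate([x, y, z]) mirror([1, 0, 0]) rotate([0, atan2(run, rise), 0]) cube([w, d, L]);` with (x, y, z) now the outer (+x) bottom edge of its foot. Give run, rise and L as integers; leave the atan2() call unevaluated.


// leg length = √(344² + 645²) = 731
// right-leg outer foot x = 2·344 + 93 = 781
// beam min-corner = (344, 0, 645)
translate([344, 0, 645]) cube([93, 826, 64]);
translate([0, 62, 0]) rotate([0, atan2(344, 645), 0]) cube([26, 30, 731]);
translate([781, 62, 0]) mirror([1, 0, 0]) rotate([0, atan2(344, 645), 0]) cube([26, 30, 731]);
translate([0, 734, 0]) rotate([0, atan2(344, 645), 0]) cube([26, 30, 731]);
translate([781, 734, 0]) mirror([1, 0, 0]) rotate([0, atan2(344, 645), 0]) cube([26, 30, 731]);


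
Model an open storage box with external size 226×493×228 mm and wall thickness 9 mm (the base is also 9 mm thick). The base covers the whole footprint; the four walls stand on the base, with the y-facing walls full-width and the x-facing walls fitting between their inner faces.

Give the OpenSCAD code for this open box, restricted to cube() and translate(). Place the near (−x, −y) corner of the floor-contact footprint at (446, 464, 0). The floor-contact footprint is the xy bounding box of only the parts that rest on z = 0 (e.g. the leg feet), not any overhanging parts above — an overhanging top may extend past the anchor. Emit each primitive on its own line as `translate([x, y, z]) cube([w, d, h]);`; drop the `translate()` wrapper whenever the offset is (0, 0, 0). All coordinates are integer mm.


translate([446, 464, 0]) cube([226, 493, 9]);
translate([446, 464, 9]) cube([226, 9, 219]);
translate([446, 948, 9]) cube([226, 9, 219]);
translate([446, 473, 9]) cube([9, 475, 219]);
translate([663, 473, 9]) cube([9, 475, 219]);


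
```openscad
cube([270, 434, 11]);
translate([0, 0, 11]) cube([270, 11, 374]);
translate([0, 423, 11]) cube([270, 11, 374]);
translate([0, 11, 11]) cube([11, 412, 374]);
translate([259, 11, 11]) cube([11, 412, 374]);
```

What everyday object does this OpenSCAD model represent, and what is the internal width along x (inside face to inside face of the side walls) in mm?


An open box. The internal width is 248 mm.

A 270×434 base slab with four walls standing on it — an open box. The base is 270 mm wide and the walls are 11 mm thick, so the internal width is 270 − 2 × 11 = 248 mm.


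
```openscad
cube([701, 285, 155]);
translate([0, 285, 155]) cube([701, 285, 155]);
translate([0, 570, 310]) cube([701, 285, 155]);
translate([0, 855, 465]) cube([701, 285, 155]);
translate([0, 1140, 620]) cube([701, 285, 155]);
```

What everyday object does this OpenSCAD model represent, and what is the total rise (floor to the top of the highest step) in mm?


A staircase. The total rise is 775 mm.

5 identical blocks, each offset up and back from the previous — a staircase. Each step is 155 mm tall and there are 5 of them, so the total rise is 5 × 155 = 775 mm.


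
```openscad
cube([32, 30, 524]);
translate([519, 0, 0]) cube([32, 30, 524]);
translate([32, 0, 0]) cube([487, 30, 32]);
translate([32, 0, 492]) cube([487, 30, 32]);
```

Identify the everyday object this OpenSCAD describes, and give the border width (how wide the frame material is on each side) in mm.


A picture frame. The border width is 32 mm.

Four thin pieces enclosing a rectangular opening — a picture frame. The two full-height stiles are 524 mm tall; the top rail sits at z = 492 and is 32 mm tall, so the border above the opening is 524 − 492 = 32 mm, matching the stile x-width.


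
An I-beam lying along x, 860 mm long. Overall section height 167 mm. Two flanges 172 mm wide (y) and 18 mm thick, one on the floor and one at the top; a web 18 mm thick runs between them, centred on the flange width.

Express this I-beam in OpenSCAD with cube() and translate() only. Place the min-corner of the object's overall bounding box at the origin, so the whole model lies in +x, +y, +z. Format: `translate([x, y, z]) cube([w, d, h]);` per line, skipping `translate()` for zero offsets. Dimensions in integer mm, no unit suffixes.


cube([860, 172, 18]);
translate([0, 77, 18]) cube([860, 18, 131]);
translate([0, 0, 149]) cube([860, 172, 18]);


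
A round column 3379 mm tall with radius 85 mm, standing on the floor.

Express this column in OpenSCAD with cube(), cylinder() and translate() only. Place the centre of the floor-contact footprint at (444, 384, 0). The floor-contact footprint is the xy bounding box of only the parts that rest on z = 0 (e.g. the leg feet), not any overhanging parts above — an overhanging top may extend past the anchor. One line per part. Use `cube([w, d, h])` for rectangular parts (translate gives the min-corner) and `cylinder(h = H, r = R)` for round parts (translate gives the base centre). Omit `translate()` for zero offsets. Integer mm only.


translate([444, 384, 0]) cylinder(h = 3379, r = 85);


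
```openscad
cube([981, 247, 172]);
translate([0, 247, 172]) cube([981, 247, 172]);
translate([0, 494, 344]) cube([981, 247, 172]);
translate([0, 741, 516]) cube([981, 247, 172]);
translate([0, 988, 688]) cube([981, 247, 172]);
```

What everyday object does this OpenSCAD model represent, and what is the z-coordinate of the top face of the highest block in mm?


A staircase. The total rise is 860 mm.

5 identical blocks, each offset up and back from the previous — a staircase. Each step is 172 mm tall and there are 5 of them, so the total rise is 5 × 172 = 860 mm.


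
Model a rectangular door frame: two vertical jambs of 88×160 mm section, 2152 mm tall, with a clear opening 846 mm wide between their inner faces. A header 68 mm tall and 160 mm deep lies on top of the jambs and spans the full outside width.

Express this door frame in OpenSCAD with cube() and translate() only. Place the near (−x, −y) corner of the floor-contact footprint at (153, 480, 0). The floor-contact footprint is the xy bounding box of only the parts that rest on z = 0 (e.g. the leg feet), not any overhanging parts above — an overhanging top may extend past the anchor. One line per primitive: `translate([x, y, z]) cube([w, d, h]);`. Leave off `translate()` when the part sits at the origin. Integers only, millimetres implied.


translate([153, 480, 0]) cube([88, 160, 2152]);
translate([1087, 480, 0]) cube([88, 160, 2152]);
translate([153, 480, 2152]) cube([1022, 160, 68]);


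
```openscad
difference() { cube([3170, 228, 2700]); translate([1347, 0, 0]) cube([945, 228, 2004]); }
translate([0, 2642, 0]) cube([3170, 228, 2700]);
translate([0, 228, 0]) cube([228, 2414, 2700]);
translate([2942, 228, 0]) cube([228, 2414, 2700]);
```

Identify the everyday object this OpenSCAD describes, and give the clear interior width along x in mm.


A single room. The interior width is 2714 mm.

Four walls enclosing a rectangle with a door in the front wall — a room. Outside width 3170 minus two 228 mm walls gives 2714 mm.


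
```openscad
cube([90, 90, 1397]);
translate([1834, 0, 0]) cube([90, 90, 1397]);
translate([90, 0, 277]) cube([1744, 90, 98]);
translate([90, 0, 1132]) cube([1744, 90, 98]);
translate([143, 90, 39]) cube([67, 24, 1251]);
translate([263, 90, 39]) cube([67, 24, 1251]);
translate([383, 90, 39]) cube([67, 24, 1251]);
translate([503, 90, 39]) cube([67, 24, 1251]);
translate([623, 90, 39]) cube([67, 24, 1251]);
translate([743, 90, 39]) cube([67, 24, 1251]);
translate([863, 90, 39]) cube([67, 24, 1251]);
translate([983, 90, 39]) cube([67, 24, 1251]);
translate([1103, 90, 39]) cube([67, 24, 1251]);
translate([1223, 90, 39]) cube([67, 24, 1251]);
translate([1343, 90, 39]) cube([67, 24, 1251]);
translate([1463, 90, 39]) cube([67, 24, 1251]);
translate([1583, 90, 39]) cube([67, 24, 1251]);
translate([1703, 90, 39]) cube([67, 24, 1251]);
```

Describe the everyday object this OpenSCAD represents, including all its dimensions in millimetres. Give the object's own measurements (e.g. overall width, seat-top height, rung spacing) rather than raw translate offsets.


A fence section. Two 90×90 mm posts, 1397 mm tall, stand on the floor with a clear span of 1744 mm between their inner faces. Two horizontal rails of 90×98 mm section span the gap between the posts with their undersides at z = 277 mm and z = 1132 mm, flush with the posts' −y face. 14 pickets, each 67 mm wide, 24 mm thick and 1251 mm tall, are fixed to the +y face of the rails with their bottoms at z = 39 mm, spaced across the span with a 53 mm gap after the −x post and between neighbouring pickets, with 64 mm left before the +x post.


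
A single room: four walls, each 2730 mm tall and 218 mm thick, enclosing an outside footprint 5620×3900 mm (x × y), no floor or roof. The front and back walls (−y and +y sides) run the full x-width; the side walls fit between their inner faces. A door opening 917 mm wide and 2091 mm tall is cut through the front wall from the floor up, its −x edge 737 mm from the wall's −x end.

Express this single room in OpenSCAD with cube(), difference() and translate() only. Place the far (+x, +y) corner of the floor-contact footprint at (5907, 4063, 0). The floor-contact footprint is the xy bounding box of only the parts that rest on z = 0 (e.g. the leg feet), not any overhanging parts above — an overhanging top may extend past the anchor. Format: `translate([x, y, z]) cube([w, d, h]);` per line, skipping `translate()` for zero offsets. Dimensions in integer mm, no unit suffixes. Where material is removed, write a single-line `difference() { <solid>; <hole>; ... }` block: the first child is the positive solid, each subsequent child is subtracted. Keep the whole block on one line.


difference() { translate([287, 163, 0]) cube([5620, 218, 2730]); translate([1024, 163, 0]) cube([917, 218, 2091]); }
translate([287, 3845, 0]) cube([5620, 218, 2730]);
translate([287, 381, 0]) cube([218, 3464, 2730]);
translate([5689, 381, 0]) cube([218, 3464, 2730]);


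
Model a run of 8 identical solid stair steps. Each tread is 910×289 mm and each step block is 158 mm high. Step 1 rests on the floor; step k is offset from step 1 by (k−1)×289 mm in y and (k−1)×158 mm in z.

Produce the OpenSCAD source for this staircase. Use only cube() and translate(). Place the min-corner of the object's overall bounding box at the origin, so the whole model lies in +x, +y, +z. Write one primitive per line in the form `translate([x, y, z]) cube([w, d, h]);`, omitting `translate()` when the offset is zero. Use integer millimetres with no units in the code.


cube([910, 289, 158]);
translate([0, 289, 158]) cube([910, 289, 158]);
translate([0, 578, 316]) cube([910, 289, 158]);
translate([0, 867, 474]) cube([910, 289, 158]);
translate([0, 1156, 632]) cube([910, 289, 158]);
translate([0, 1445, 790]) cube([910, 289, 158]);
translate([0, 1734, 948]) cube([910, 289, 158]);
translate([0, 2023, 1106]) cube([910, 289, 158]);


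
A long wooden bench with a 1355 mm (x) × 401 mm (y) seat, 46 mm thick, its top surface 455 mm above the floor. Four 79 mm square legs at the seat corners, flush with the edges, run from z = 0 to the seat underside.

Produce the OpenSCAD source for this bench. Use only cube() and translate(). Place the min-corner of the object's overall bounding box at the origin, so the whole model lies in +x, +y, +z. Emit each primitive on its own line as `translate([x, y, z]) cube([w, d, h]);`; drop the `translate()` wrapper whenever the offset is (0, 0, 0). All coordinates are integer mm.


translate([0, 0, 409]) cube([1355, 401, 46]);
cube([79, 79, 409]);
translate([0, 322, 0]) cube([79, 79, 409]);
translate([1276, 0, 0]) cube([79, 79, 409]);
translate([1276, 322, 0]) cube([79, 79, 409]);


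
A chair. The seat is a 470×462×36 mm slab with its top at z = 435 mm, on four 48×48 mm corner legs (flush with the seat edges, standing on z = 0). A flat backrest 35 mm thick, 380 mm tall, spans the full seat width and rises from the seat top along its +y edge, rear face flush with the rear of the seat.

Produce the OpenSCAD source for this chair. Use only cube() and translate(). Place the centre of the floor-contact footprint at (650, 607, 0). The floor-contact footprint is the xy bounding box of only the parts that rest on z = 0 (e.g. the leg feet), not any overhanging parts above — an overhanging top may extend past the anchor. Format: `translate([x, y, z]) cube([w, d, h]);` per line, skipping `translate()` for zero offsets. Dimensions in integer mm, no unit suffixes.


// leg_h = 435 - 36 = 399
translate([415, 376, 399]) cube([470, 462, 36]);
translate([415, 376, 0]) cube([48, 48, 399]);
translate([837, 376, 0]) cube([48, 48, 399]);
translate([415, 790, 0]) cube([48, 48, 399]);
translate([837, 790, 0]) cube([48, 48, 399]);
translate([415, 803, 435]) cube([470, 35, 380]);


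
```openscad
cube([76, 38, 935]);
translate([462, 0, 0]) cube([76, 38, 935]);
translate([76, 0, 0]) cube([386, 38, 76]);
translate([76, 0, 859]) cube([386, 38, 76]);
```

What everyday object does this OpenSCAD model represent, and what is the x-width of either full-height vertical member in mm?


A picture frame. The border width is 76 mm.

Four thin pieces enclosing a rectangular opening — a picture frame. The two full-height stiles are 935 mm tall; the top rail sits at z = 859 and is 76 mm tall, so the border above the opening is 935 − 859 = 76 mm, matching the stile x-width.


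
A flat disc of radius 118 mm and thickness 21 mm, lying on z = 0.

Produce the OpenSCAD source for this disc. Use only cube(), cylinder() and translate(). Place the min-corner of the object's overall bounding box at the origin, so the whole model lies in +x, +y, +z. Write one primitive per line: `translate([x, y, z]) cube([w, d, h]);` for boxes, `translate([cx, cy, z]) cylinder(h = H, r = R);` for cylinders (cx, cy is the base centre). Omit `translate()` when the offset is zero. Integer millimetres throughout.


translate([118, 118, 0]) cylinder(h = 21, r = 118);


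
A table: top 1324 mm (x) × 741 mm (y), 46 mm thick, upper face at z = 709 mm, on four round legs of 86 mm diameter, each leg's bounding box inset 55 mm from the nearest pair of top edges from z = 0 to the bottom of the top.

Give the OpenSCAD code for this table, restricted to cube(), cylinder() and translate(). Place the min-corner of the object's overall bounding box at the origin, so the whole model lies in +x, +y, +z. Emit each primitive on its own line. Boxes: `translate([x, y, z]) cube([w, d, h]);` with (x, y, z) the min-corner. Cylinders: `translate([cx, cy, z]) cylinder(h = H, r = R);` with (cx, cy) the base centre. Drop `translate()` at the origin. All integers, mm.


// leg_h = 709 - 46 = 663
translate([0, 0, 663]) cube([1324, 741, 46]);
translate([98, 98, 0]) cylinder(h = 663, r = 43);
translate([1226, 98, 0]) cylinder(h = 663, r = 43);
translate([98, 643, 0]) cylinder(h = 663, r = 43);
translate([1226, 643, 0]) cylinder(h = 663, r = 43);


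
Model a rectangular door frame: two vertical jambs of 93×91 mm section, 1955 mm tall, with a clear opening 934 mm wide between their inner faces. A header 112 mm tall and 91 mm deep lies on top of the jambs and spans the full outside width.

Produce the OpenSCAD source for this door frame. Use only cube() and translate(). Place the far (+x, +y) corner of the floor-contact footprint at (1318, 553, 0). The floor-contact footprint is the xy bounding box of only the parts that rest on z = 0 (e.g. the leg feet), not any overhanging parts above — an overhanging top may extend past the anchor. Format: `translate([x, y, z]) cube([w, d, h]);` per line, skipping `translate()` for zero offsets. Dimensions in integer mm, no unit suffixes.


translate([198, 462, 0]) cube([93, 91, 1955]);
translate([1225, 462, 0]) cube([93, 91, 1955]);
translate([198, 462, 1955]) cube([1120, 91, 112]);


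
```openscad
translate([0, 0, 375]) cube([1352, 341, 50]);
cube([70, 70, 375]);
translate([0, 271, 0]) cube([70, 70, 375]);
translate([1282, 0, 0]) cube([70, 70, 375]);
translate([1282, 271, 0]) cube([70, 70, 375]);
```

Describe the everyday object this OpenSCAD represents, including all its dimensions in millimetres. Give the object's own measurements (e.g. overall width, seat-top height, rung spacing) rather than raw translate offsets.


A long wooden bench with a 1352 mm (x) × 341 mm (y) seat, 50 mm thick, its top surface 425 mm above the floor. Four 70 mm square legs at the seat corners, flush with the edges, run from z = 0 to the seat underside.


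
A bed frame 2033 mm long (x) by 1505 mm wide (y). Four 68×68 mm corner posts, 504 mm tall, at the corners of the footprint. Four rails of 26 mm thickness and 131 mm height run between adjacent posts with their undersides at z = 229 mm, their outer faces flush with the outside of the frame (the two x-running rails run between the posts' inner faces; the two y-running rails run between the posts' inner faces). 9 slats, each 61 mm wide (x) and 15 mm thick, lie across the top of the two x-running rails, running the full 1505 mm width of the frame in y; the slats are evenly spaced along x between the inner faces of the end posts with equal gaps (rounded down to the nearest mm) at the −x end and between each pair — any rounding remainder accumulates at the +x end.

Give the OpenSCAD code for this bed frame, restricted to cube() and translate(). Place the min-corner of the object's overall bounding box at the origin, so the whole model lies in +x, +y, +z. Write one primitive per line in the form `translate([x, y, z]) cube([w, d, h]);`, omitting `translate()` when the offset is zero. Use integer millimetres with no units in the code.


cube([68, 68, 504]);
translate([0, 1437, 0]) cube([68, 68, 504]);
translate([1965, 0, 0]) cube([68, 68, 504]);
translate([1965, 1437, 0]) cube([68, 68, 504]);
translate([68, 0, 229]) cube([1897, 26, 131]);
translate([68, 1479, 229]) cube([1897, 26, 131]);
translate([0, 68, 229]) cube([26, 1369, 131]);
translate([2007, 68, 229]) cube([26, 1369, 131]);
translate([202, 0, 360]) cube([61, 1505, 15]);
translate([397, 0, 360]) cube([61, 1505, 15]);
translate([592, 0, 360]) cube([61, 1505, 15]);
translate([787, 0, 360]) cube([61, 1505, 15]);
translate([982, 0, 360]) cube([61, 1505, 15]);
translate([1177, 0, 360]) cube([61, 1505, 15]);
translate([1372, 0, 360]) cube([61, 1505, 15]);
translate([1567, 0, 360]) cube([61, 1505, 15]);
translate([1762, 0, 360]) cube([61, 1505, 15]);


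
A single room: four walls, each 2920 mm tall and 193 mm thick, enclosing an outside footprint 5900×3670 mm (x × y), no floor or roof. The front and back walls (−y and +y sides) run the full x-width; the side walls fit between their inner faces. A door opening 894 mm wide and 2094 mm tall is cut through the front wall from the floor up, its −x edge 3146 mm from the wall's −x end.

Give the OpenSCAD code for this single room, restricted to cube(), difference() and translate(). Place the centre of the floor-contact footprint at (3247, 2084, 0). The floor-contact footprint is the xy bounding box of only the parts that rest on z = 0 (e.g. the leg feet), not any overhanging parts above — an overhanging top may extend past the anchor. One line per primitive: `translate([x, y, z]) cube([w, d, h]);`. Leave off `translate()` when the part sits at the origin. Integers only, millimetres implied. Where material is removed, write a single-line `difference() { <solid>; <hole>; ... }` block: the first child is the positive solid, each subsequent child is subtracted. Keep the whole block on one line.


difference() { translate([297, 249, 0]) cube([5900, 193, 2920]); translate([3443, 249, 0]) cube([894, 193, 2094]); }
translate([297, 3726, 0]) cube([5900, 193, 2920]);
translate([297, 442, 0]) cube([193, 3284, 2920]);
translate([6004, 442, 0]) cube([193, 3284, 2920]);


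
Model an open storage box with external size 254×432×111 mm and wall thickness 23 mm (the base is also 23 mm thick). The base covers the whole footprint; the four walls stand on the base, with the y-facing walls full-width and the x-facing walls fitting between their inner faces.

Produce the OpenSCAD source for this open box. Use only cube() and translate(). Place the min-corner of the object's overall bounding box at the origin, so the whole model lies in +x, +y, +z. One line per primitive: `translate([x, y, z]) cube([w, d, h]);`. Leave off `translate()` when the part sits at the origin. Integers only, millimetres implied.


cube([254, 432, 23]);
translate([0, 0, 23]) cube([254, 23, 88]);
translate([0, 409, 23]) cube([254, 23, 88]);
translate([0, 23, 23]) cube([23, 386, 88]);
translate([231, 23, 23]) cube([23, 386, 88]);


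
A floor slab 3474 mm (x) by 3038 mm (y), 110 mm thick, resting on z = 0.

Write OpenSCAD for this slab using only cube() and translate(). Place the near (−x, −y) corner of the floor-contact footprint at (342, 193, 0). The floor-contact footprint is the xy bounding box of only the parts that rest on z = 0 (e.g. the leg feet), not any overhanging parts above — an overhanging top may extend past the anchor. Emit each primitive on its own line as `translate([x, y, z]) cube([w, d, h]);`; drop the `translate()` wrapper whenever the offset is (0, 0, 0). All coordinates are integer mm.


translate([342, 193, 0]) cube([3474, 3038, 110]);


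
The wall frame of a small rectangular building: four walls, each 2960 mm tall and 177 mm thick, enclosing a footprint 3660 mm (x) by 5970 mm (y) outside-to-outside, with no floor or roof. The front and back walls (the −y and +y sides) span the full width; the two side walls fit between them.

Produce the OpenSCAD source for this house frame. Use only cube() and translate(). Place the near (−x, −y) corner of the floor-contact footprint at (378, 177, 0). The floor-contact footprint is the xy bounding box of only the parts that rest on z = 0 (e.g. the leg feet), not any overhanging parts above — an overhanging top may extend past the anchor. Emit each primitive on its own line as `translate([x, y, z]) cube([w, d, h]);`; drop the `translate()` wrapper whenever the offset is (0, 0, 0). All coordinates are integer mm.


translate([378, 177, 0]) cube([3660, 177, 2960]);
translate([378, 5970, 0]) cube([3660, 177, 2960]);
translate([378, 354, 0]) cube([177, 5616, 2960]);
translate([3861, 354, 0]) cube([177, 5616, 2960]);


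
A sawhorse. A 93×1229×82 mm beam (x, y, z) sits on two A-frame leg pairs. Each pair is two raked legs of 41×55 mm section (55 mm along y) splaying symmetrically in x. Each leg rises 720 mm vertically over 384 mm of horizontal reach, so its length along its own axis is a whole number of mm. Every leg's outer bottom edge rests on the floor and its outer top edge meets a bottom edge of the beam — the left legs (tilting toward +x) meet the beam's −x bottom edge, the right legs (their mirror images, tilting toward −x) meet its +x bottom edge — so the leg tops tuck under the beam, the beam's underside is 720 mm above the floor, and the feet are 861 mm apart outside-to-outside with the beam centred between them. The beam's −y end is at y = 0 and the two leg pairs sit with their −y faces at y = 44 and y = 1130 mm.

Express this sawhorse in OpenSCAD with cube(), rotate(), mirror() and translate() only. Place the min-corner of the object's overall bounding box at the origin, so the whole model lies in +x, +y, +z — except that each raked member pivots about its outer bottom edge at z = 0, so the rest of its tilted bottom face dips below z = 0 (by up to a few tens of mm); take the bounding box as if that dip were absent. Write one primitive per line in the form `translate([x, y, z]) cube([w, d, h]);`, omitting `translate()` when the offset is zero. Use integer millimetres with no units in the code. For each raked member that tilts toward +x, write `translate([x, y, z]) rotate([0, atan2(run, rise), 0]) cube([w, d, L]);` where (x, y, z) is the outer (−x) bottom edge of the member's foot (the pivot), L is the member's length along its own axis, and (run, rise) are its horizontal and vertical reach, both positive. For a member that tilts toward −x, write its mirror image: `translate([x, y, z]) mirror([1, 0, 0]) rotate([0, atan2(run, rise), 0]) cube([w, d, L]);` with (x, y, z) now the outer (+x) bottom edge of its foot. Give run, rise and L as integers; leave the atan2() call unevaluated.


translate([384, 0, 720]) cube([93, 1229, 82]);
translate([0, 44, 0]) rotate([0, atan2(384, 720), 0]) cube([41, 55, 816]);
translate([861, 44, 0]) mirror([1, 0, 0]) rotate([0, atan2(384, 720), 0]) cube([41, 55, 816]);
translate([0, 1130, 0]) rotate([0, atan2(384, 720), 0]) cube([41, 55, 816]);
translate([861, 1130, 0]) mirror([1, 0, 0]) rotate([0, atan2(384, 720), 0]) cube([41, 55, 816]);


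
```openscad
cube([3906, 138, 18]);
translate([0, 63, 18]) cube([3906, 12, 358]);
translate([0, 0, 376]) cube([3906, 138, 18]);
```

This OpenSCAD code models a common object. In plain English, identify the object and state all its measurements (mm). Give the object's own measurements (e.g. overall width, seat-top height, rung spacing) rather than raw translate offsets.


An I-beam lying along x, 3906 mm long. Overall section height 394 mm. Two flanges 138 mm wide (y) and 18 mm thick, one on the floor and one at the top; a web 12 mm thick runs between them, centred on the flange width.


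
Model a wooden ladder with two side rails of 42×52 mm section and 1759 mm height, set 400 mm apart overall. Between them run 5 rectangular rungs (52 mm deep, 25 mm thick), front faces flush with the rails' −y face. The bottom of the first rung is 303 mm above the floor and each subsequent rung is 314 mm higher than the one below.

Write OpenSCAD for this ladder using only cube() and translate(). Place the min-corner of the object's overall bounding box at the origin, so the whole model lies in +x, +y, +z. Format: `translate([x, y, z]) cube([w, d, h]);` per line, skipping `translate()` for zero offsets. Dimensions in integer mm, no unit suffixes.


cube([42, 52, 1759]);
translate([358, 0, 0]) cube([42, 52, 1759]);
translate([42, 0, 303]) cube([316, 52, 25]);
translate([42, 0, 617]) cube([316, 52, 25]);
translate([42, 0, 931]) cube([316, 52, 25]);
translate([42, 0, 1245]) cube([316, 52, 25]);
translate([42, 0, 1559]) cube([316, 52, 25]);


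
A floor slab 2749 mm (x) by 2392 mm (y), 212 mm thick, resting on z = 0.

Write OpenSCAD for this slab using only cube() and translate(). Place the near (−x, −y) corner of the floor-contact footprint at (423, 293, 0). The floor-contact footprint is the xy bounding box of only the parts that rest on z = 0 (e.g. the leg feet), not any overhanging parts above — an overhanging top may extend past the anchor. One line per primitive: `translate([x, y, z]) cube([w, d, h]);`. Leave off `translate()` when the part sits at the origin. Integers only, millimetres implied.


translate([423, 293, 0]) cube([2749, 2392, 212]);


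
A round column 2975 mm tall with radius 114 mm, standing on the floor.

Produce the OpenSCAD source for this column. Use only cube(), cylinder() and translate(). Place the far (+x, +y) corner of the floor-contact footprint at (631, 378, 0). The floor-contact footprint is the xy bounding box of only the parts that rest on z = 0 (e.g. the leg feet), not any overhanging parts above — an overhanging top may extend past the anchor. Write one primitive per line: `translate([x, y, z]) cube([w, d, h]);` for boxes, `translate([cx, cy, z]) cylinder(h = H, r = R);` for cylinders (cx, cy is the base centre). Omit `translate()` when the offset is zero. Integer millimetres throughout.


translate([517, 264, 0]) cylinder(h = 2975, r = 114);


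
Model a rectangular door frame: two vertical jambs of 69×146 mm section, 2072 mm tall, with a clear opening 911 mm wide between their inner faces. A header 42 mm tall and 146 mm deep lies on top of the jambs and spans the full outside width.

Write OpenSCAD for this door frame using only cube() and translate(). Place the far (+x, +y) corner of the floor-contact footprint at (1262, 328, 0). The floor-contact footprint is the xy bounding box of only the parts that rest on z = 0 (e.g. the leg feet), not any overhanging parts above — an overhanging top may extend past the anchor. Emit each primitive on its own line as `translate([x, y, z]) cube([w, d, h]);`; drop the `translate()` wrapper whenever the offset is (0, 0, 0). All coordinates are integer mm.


translate([213, 182, 0]) cube([69, 146, 2072]);
translate([1193, 182, 0]) cube([69, 146, 2072]);
translate([213, 182, 2072]) cube([1049, 146, 42]);


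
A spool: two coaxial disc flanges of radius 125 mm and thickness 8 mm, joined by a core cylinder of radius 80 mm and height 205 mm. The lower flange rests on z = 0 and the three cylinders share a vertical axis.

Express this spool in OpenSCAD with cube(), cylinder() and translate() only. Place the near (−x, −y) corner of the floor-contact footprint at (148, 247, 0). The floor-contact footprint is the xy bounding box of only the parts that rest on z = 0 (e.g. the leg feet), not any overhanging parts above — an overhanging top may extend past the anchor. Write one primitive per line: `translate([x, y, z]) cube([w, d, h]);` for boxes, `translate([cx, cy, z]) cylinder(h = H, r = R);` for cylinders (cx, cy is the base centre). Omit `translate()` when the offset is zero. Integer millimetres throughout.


translate([273, 372, 0]) cylinder(h = 8, r = 125);
translate([273, 372, 8]) cylinder(h = 205, r = 80);
translate([273, 372, 213]) cylinder(h = 8, r = 125);


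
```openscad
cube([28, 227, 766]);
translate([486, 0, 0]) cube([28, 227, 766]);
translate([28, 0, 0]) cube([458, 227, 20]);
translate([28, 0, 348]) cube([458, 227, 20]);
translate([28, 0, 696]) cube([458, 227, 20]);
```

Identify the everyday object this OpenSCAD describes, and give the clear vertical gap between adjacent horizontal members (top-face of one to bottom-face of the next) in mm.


A bookshelf. The clear shelf gap is 328 mm.

Two tall side panels with 3 horizontal boards between them — a bookshelf. The first two shelf undersides are at z = 0 and z = 348; with shelf thickness 20, the clear gap is 348 − 0 − 20 = 328 mm.


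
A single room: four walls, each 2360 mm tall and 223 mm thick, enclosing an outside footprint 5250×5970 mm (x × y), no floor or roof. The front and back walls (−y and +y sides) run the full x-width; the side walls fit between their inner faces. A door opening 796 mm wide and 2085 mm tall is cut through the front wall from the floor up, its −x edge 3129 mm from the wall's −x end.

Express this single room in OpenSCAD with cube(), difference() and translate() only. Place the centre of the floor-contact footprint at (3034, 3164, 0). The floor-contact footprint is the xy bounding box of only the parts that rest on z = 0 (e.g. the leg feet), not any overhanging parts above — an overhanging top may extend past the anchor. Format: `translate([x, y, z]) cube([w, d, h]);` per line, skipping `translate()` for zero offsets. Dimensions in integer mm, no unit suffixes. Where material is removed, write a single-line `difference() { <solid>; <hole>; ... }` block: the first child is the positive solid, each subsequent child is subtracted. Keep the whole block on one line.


difference() { translate([409, 179, 0]) cube([5250, 223, 2360]); translate([3538, 179, 0]) cube([796, 223, 2085]); }
translate([409, 5926, 0]) cube([5250, 223, 2360]);
translate([409, 402, 0]) cube([223, 5524, 2360]);
translate([5436, 402, 0]) cube([223, 5524, 2360]);
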